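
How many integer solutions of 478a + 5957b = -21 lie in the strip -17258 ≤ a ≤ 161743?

30

gcd(5957, 478):
  5957 = 12×478 + 221
  478 = 2×221 + 36
  221 = 6×36 + 5
  36 = 7×5 + 1
  5 = 5×1
so gcd(5957, 478) = 1.
Back-substitute for Bézout coefficients:
  1 = 36 - 7×5
  ... = 478×(1159) + 5957×(-93)
Scale by -21: particular solution (-24339, 1953); reduce a mod 5957: (5446, -437).
General solution: a = 5446 + 5957t, b = -437 - 478t for integer t.
-17258 ≤ 5446 + 5957t ≤ 161743 gives t ∈ [-3, 26], which is 30 values.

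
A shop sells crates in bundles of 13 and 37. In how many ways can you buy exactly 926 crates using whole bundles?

Need nonnegative integers with 13j + 37k = 926.
gcd(13, 37) = 1, and 13·(-17) + 37·(6) = 1.
So (j₀, k₀) = (-15742, 5556); general j = -15742 + 37t, k = 5556 - 13t.
j ≥ 0 ⇒ t ≥ 426; k ≥ 0 ⇒ t ≤ 427. That's 2 values of t.

2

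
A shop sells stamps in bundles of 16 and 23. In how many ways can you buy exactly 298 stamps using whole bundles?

Need nonnegative integers with 16j + 23k = 298.
gcd(16, 23) = 1, and 16·(-10) + 23·(7) = 1.
So (j₀, k₀) = (-2980, 2086); general j = -2980 + 23t, k = 2086 - 16t.
j ≥ 0 ⇒ t ≥ 130; k ≥ 0 ⇒ t ≤ 130. That's 1 value of t.

1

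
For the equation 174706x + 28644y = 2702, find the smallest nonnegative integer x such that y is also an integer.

gcd(174706, 28644) = 14  (174706 = 6×28644 + 2842, 28644 = 10×2842 + 224, 2842 = 12×224 + 154, 224 = 1×154 + 70, 154 = 2×70 + 14, 70 = 5×14).
14 divides 2702, so solutions exist.
Back-substituting, 174706×(383) + 28644×(-2336) = 14.
Scale by 2702/14 = 193: (x₀, y₀) = (73919, -450848).
General solution: x = 73919 + 2046t, y = -450848 - 12479t for integer t.
x ≥ 0: smallest is 73919 mod 2046 = 263 (at t = -36), with y = -1604.

263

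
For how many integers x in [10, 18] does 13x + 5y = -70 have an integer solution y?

gcd(13, 5) = 1.
By Bézout, 13·(2) + 5·(-5) = 1.
Particular solution: (0, -14).
General solution: x = 0 + 5t, y = -14 - 13t for integer t.
10 ≤ 0 + 5t ≤ 18 gives t ∈ [2, 3], which is 2 values.

2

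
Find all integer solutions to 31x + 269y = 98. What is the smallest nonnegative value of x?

142

gcd(269, 31):
  269 = 8×31 + 21
  31 = 1×21 + 10
  21 = 2×10 + 1
  10 = 10×1
so gcd(269, 31) = 1.
1 divides 98, so solutions exist.
Back-substitute for Bézout coefficients:
  1 = 21 - 2×10
  ... = 31×(-26) + 269×(3)
Scale by 98/1 = 98: (x₀, y₀) = (-2548, 294).
General solution: x = -2548 + 269t, y = 294 - 31t for integer t.
x ≥ 0: smallest is -2548 mod 269 = 142 (at t = 10), with y = -16.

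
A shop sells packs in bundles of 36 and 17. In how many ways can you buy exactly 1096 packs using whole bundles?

2

Need nonnegative integers with 36j + 17k = 1096.
gcd(36, 17) = 1, and 36·(-8) + 17·(17) = 1.
So (j₀, k₀) = (-8768, 18632); general j = -8768 + 17t, k = 18632 - 36t.
j ≥ 0 ⇒ t ≥ 516; k ≥ 0 ⇒ t ≤ 517. That's 2 values of t.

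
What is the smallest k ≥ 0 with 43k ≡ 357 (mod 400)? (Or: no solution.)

gcd(400, 43):
  400 = 9·43 + 13
  43 = 3·13 + 4
  13 = 3·4 + 1
  4 = 4·1
so gcd(400, 43) = 1.
1 divides 357, so solutions exist.
Back-substitute for Bézout coefficients:
  1 = 13 - 3·4
  ... = 43·(-93) + 400·(10)
So 43·(-93) ≡ 1 (mod 400); multiply by 357: k ≡ -33201 (mod 400).
Smallest nonnegative: k = -33201 mod 400 = 399.

399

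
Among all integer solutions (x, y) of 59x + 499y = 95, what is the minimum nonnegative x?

gcd(499, 59) = 1.
1 divides 95, so solutions exist.
By Bézout, 59*(203) + 499*(-24) = 1.
Scale by 95/1 = 95: (x₀, y₀) = (19285, -2280).
General solution: x = 19285 + 499t, y = -2280 - 59t for integer t.
x ≥ 0: smallest is 19285 mod 499 = 323 (at t = -38), with y = -38.

323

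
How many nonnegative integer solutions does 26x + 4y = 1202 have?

gcd(26, 4):
  26 = 6*4 + 2
  4 = 2*2
so gcd(26, 4) = 2.
Back-substitute for Bézout coefficients:
  2 = 26 - 6*4
  ... = 26*(1) + 4*(-6)
Scale by 601: one solution is (601, -3606). Reduce x mod 2: (1, 294).
General: x = 1 + 2t, y = 294 - 13t.
x ≥ 0 ⇒ t ≥ 0; y ≥ 0 ⇒ t ≤ 22. So t ∈ [0, 22]: 23 solutions.

23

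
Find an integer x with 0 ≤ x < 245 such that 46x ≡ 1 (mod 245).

gcd(245, 46):
  245 = 5·46 + 15
  46 = 3·15 + 1
  15 = 15·1
so gcd(245, 46) = 1.
Back-substitute for Bézout coefficients:
  1 = 46 - 3·15
  ... = 46·(16) + 245·(-3)
So 46·16 ≡ 1 (mod 245), and 16 mod 245 = 16.

16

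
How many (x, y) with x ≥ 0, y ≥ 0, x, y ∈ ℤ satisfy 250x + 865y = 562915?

13

gcd(865, 250) = 5  (865 = 3*250 + 115, 250 = 2*115 + 20, 115 = 5*20 + 15, 20 = 1*15 + 5, 15 = 3*5).
Back-substituting, 250*(45) + 865*(-13) = 5.
Scale by 112583: one solution is (5066235, -1463579). Reduce x mod 173: (103, 621).
General: x = 103 + 173t, y = 621 - 50t.
x ≥ 0 ⇒ t ≥ 0; y ≥ 0 ⇒ t ≤ 12. So t ∈ [0, 12]: 13 solutions.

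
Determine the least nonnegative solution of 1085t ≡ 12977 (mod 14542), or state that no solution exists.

gcd(14542, 1085):
  14542 = 13×1085 + 437
  1085 = 2×437 + 211
  437 = 2×211 + 15
  211 = 14×15 + 1
  15 = 15×1
so gcd(14542, 1085) = 1.
1 divides 12977, so solutions exist.
Back-substitute for Bézout coefficients:
  1 = 211 - 14×15
  ... = 1085×(965) + 14542×(-72)
So 1085×(965) ≡ 1 (mod 14542); multiply by 12977: t ≡ 12522805 (mod 14542).
Smallest nonnegative: t = 12522805 mod 14542 = 2143.

2143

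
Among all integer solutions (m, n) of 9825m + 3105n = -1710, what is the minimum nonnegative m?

21

gcd(9825, 3105):
  9825 = 3*3105 + 510
  3105 = 6*510 + 45
  510 = 11*45 + 15
  45 = 3*15
so gcd(9825, 3105) = 15.
15 divides -1710, so solutions exist.
Back-substitute for Bézout coefficients:
  15 = 510 - 11*45
  ... = 9825*(67) + 3105*(-212)
Scale by -1710/15 = -114: (m₀, n₀) = (-7638, 24168).
General solution: m = -7638 + 207t, n = 24168 - 655t for integer t.
m ≥ 0: smallest is -7638 mod 207 = 21 (at t = 37), with n = -67.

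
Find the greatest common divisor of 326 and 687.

1

gcd(687, 326):
  687 = 2×326 + 35
  326 = 9×35 + 11
  35 = 3×11 + 2
  11 = 5×2 + 1
  2 = 2×1
so gcd(687, 326) = 1.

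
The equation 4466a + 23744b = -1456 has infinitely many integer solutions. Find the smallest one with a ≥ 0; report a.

gcd(23744, 4466) = 14.
14 divides -1456, so solutions exist.
By Bézout, 4466*(319) + 23744*(-60) = 14.
Scale by -1456/14 = -104: (a₀, b₀) = (-33176, 6240).
General solution: a = -33176 + 1696t, b = 6240 - 319t for integer t.
a ≥ 0: smallest is -33176 mod 1696 = 744 (at t = 20), with b = -140.

744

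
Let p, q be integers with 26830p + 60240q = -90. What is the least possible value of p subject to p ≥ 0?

4605

gcd(60240, 26830) = 10  (60240 = 2×26830 + 6580, 26830 = 4×6580 + 510, 6580 = 12×510 + 460, 510 = 1×460 + 50, 460 = 9×50 + 10, 50 = 5×10).
10 divides -90, so solutions exist.
Back-substituting, 26830×(-1181) + 60240×(526) = 10.
Scale by -90/10 = -9: (p₀, q₀) = (10629, -4734).
General solution: p = 10629 + 6024t, q = -4734 - 2683t for integer t.
p ≥ 0: smallest is 10629 mod 6024 = 4605 (at t = -1), with q = -2051.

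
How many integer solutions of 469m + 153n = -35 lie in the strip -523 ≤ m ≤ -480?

gcd(469, 153) = 1  (469 = 3*153 + 10, 153 = 15*10 + 3, 10 = 3*3 + 1, 3 = 3*1).
Back-substituting, 469*(46) + 153*(-141) = 1.
Scale by -35: particular solution (-1610, 4935); reduce m mod 153: (73, -224).
General solution: m = 73 + 153t, n = -224 - 469t for integer t.
-523 ≤ 73 + 153t ≤ -480 gives t ∈ [-3, -4], which is 0 values.

0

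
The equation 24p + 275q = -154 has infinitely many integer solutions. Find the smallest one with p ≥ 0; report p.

154

gcd(275, 24) = 1.
1 divides -154, so solutions exist.
By Bézout, 24*(-126) + 275*(11) = 1.
Scale by -154/1 = -154: (p₀, q₀) = (19404, -1694).
General solution: p = 19404 + 275t, q = -1694 - 24t for integer t.
p ≥ 0: smallest is 19404 mod 275 = 154 (at t = -70), with q = -14.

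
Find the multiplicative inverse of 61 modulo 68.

29

gcd(68, 61) = 1.
By Bézout, 61·(29) + 68·(-26) = 1.
So 61·29 ≡ 1 (mod 68), and 29 mod 68 = 29.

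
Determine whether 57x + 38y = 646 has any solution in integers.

yes

gcd(57, 38):
  57 = 1·38 + 19
  38 = 2·19
so gcd(57, 38) = 19.
19 divides 646, so integer solutions exist.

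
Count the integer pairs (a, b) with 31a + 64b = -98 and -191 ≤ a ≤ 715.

14

gcd(64, 31) = 1.
By Bézout, 31·(31) + 64·(-15) = 1.
Particular solution: (34, -18).
General solution: a = 34 + 64t, b = -18 - 31t for integer t.
-191 ≤ 34 + 64t ≤ 715 gives t ∈ [-3, 10], which is 14 values.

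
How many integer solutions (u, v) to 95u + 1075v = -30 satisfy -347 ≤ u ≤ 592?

gcd(1075, 95) = 5  (1075 = 11*95 + 30, 95 = 3*30 + 5, 30 = 6*5).
Back-substituting, 95*(34) + 1075*(-3) = 5.
Scale by -6: particular solution (-204, 18); reduce u mod 215: (11, -1).
General solution: u = 11 + 215t, v = -1 - 19t for integer t.
-347 ≤ 11 + 215t ≤ 592 gives t ∈ [-1, 2], which is 4 values.

4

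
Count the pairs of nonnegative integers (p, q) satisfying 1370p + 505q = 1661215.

12

gcd(1370, 505) = 5  (1370 = 2·505 + 360, 505 = 1·360 + 145, 360 = 2·145 + 70, 145 = 2·70 + 5, 70 = 14·5).
Back-substituting, 1370·(-7) + 505·(19) = 5.
Scale by 332243: one solution is (-2325701, 6312617). Reduce p mod 101: (26, 3219).
General: p = 26 + 101t, q = 3219 - 274t.
p ≥ 0 ⇒ t ≥ 0; q ≥ 0 ⇒ t ≤ 11. So t ∈ [0, 11]: 12 solutions.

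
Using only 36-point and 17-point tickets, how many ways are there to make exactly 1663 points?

3

Need nonnegative integers with 36j + 17k = 1663.
gcd(36, 17) = 1, and 36·(-8) + 17·(17) = 1.
So (j₀, k₀) = (-13304, 28271); general j = -13304 + 17t, k = 28271 - 36t.
j ≥ 0 ⇒ t ≥ 783; k ≥ 0 ⇒ t ≤ 785. That's 3 values of t.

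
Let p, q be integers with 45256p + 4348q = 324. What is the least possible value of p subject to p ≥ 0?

316

gcd(45256, 4348):
  45256 = 10·4348 + 1776
  4348 = 2·1776 + 796
  1776 = 2·796 + 184
  796 = 4·184 + 60
  184 = 3·60 + 4
  60 = 15·4
so gcd(45256, 4348) = 4.
4 divides 324, so solutions exist.
Back-substitute for Bézout coefficients:
  4 = 184 - 3·60
  ... = 45256·(71) + 4348·(-739)
Scale by 324/4 = 81: (p₀, q₀) = (5751, -59859).
General solution: p = 5751 + 1087t, q = -59859 - 11314t for integer t.
p ≥ 0: smallest is 5751 mod 1087 = 316 (at t = -5), with q = -3289.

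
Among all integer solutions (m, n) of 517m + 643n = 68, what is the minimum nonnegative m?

gcd(643, 517):
  643 = 1·517 + 126
  517 = 4·126 + 13
  126 = 9·13 + 9
  13 = 1·9 + 4
  9 = 2·4 + 1
  4 = 4·1
so gcd(643, 517) = 1.
1 divides 68, so solutions exist.
Back-substitute for Bézout coefficients:
  1 = 9 - 2·4
  ... = 517·(-148) + 643·(119)
Scale by 68/1 = 68: (m₀, n₀) = (-10064, 8092).
General solution: m = -10064 + 643t, n = 8092 - 517t for integer t.
m ≥ 0: smallest is -10064 mod 643 = 224 (at t = 16), with n = -180.

224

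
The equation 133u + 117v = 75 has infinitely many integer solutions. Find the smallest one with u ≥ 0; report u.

gcd(133, 117):
  133 = 1×117 + 16
  117 = 7×16 + 5
  16 = 3×5 + 1
  5 = 5×1
so gcd(133, 117) = 1.
1 divides 75, so solutions exist.
Back-substitute for Bézout coefficients:
  1 = 16 - 3×5
  ... = 133×(22) + 117×(-25)
Scale by 75/1 = 75: (u₀, v₀) = (1650, -1875).
General solution: u = 1650 + 117t, v = -1875 - 133t for integer t.
u ≥ 0: smallest is 1650 mod 117 = 12 (at t = -14), with v = -13.

12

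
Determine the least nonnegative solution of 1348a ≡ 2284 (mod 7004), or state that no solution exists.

620

gcd(7004, 1348):
  7004 = 5*1348 + 264
  1348 = 5*264 + 28
  264 = 9*28 + 12
  28 = 2*12 + 4
  12 = 3*4
so gcd(7004, 1348) = 4.
4 divides 2284, so solutions exist.
Back-substitute for Bézout coefficients:
  4 = 28 - 2*12
  ... = 1348*(504) + 7004*(-97)
So 1348*(504) ≡ 4 (mod 7004); multiply by 571: a ≡ 287784 (mod 1751).
Smallest nonnegative: a = 287784 mod 1751 = 620.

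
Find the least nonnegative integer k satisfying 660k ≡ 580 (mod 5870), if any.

410

gcd(5870, 660):
  5870 = 8*660 + 590
  660 = 1*590 + 70
  590 = 8*70 + 30
  70 = 2*30 + 10
  30 = 3*10
so gcd(5870, 660) = 10.
10 divides 580, so solutions exist.
Back-substitute for Bézout coefficients:
  10 = 70 - 2*30
  ... = 660*(169) + 5870*(-19)
So 660*(169) ≡ 10 (mod 5870); multiply by 58: k ≡ 9802 (mod 587).
Smallest nonnegative: k = 9802 mod 587 = 410.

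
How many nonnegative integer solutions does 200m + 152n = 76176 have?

20

gcd(200, 152) = 8.
By Bézout, 200*(-3) + 152*(4) = 8.
One solution: (10, 488).
General: m = 10 + 19t, n = 488 - 25t.
m ≥ 0 ⇒ t ≥ 0; n ≥ 0 ⇒ t ≤ 19. So t ∈ [0, 19]: 20 solutions.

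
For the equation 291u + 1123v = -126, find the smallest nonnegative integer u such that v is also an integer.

gcd(1123, 291) = 1  (1123 = 3×291 + 250, 291 = 1×250 + 41, 250 = 6×41 + 4, 41 = 10×4 + 1, 4 = 4×1).
1 divides -126, so solutions exist.
Back-substituting, 291×(274) + 1123×(-71) = 1.
Scale by -126/1 = -126: (u₀, v₀) = (-34524, 8946).
General solution: u = -34524 + 1123t, v = 8946 - 291t for integer t.
u ≥ 0: smallest is -34524 mod 1123 = 289 (at t = 31), with v = -75.

289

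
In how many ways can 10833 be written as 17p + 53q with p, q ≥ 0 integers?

12

gcd(53, 17):
  53 = 3*17 + 2
  17 = 8*2 + 1
  2 = 2*1
so gcd(53, 17) = 1.
Back-substitute for Bézout coefficients:
  1 = 17 - 8*2
  ... = 17*(25) + 53*(-8)
Scale by 10833: one solution is (270825, -86664). Reduce p mod 53: (48, 189).
General: p = 48 + 53t, q = 189 - 17t.
p ≥ 0 ⇒ t ≥ 0; q ≥ 0 ⇒ t ≤ 11. So t ∈ [0, 11]: 12 solutions.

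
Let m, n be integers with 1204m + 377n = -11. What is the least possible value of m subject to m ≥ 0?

gcd(1204, 377) = 1  (1204 = 3*377 + 73, 377 = 5*73 + 12, 73 = 6*12 + 1, 12 = 12*1).
1 divides -11, so solutions exist.
Back-substituting, 1204*(31) + 377*(-99) = 1.
Scale by -11/1 = -11: (m₀, n₀) = (-341, 1089).
General solution: m = -341 + 377t, n = 1089 - 1204t for integer t.
m ≥ 0: smallest is -341 mod 377 = 36 (at t = 1), with n = -115.

36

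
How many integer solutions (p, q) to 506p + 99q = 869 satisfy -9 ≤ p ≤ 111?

gcd(506, 99):
  506 = 5*99 + 11
  99 = 9*11
so gcd(506, 99) = 11.
Back-substitute for Bézout coefficients:
  11 = 506 - 5*99
  ... = 506*(1) + 99*(-5)
Scale by 79: particular solution (79, -395); reduce p mod 9: (7, -27).
General solution: p = 7 + 9t, q = -27 - 46t for integer t.
-9 ≤ 7 + 9t ≤ 111 gives t ∈ [-1, 11], which is 13 values.

13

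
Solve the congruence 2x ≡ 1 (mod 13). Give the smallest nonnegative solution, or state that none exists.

gcd(13, 2) = 1  (13 = 6·2 + 1, 2 = 2·1).
1 divides 1, so solutions exist.
Back-substituting, 2·(-6) + 13·(1) = 1.
So 2·(-6) ≡ 1 (mod 13); multiply by 1: x ≡ -6 (mod 13).
Smallest nonnegative: x = -6 mod 13 = 7.

7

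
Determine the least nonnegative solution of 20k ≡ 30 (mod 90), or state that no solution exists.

gcd(90, 20):
  90 = 4*20 + 10
  20 = 2*10
so gcd(90, 20) = 10.
10 divides 30, so solutions exist.
Back-substitute for Bézout coefficients:
  10 = 90 - 4*20
  ... = 20*(-4) + 90*(1)
So 20*(-4) ≡ 10 (mod 90); multiply by 3: k ≡ -12 (mod 9).
Smallest nonnegative: k = -12 mod 9 = 6.

6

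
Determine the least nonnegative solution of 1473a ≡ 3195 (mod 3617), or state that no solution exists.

260

gcd(3617, 1473) = 1  (3617 = 2*1473 + 671, 1473 = 2*671 + 131, 671 = 5*131 + 16, 131 = 8*16 + 3, 16 = 5*3 + 1, 3 = 3*1).
1 divides 3195, so solutions exist.
Back-substituting, 1473*(-1132) + 3617*(461) = 1.
So 1473*(-1132) ≡ 1 (mod 3617); multiply by 3195: a ≡ -3616740 (mod 3617).
Smallest nonnegative: a = -3616740 mod 3617 = 260.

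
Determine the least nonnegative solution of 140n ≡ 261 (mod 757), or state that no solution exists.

256

gcd(757, 140) = 1.
1 divides 261, so solutions exist.
By Bézout, 140×(146) + 757×(-27) = 1.
So 140×(146) ≡ 1 (mod 757); multiply by 261: n ≡ 38106 (mod 757).
Smallest nonnegative: n = 38106 mod 757 = 256.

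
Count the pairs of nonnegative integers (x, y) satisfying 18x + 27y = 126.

3

gcd(27, 18) = 9.
By Bézout, 18×(-1) + 27×(1) = 9.
One solution: (1, 4).
General: x = 1 + 3t, y = 4 - 2t.
x ≥ 0 ⇒ t ≥ 0; y ≥ 0 ⇒ t ≤ 2. So t ∈ [0, 2]: 3 solutions.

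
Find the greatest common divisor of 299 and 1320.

gcd(1320, 299):
  1320 = 4*299 + 124
  299 = 2*124 + 51
  124 = 2*51 + 22
  51 = 2*22 + 7
  22 = 3*7 + 1
  7 = 7*1
so gcd(1320, 299) = 1.

1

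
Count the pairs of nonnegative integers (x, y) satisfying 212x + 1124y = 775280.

13

gcd(1124, 212) = 4  (1124 = 5*212 + 64, 212 = 3*64 + 20, 64 = 3*20 + 4, 20 = 5*4).
Back-substituting, 212*(-53) + 1124*(10) = 4.
Scale by 193820: one solution is (-10272460, 1938200). Reduce x mod 281: (57, 679).
General: x = 57 + 281t, y = 679 - 53t.
x ≥ 0 ⇒ t ≥ 0; y ≥ 0 ⇒ t ≤ 12. So t ∈ [0, 12]: 13 solutions.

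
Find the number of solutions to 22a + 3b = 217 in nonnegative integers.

gcd(22, 3):
  22 = 7·3 + 1
  3 = 3·1
so gcd(22, 3) = 1.
Back-substitute for Bézout coefficients:
  1 = 22 - 7·3
  ... = 22·(1) + 3·(-7)
Scale by 217: one solution is (217, -1519). Reduce a mod 3: (1, 65).
General: a = 1 + 3t, b = 65 - 22t.
a ≥ 0 ⇒ t ≥ 0; b ≥ 0 ⇒ t ≤ 2. So t ∈ [0, 2]: 3 solutions.

3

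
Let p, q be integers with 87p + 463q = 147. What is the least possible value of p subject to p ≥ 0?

321

gcd(463, 87):
  463 = 5*87 + 28
  87 = 3*28 + 3
  28 = 9*3 + 1
  3 = 3*1
so gcd(463, 87) = 1.
1 divides 147, so solutions exist.
Back-substitute for Bézout coefficients:
  1 = 28 - 9*3
  ... = 87*(-149) + 463*(28)
Scale by 147/1 = 147: (p₀, q₀) = (-21903, 4116).
General solution: p = -21903 + 463t, q = 4116 - 87t for integer t.
p ≥ 0: smallest is -21903 mod 463 = 321 (at t = 48), with q = -60.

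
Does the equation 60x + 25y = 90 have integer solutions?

gcd(60, 25) = 5.
5 divides 90, so integer solutions exist.

yes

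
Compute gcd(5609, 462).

1

gcd(5609, 462) = 1  (5609 = 12×462 + 65, 462 = 7×65 + 7, 65 = 9×7 + 2, 7 = 3×2 + 1, 2 = 2×1).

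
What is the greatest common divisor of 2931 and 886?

1

gcd(2931, 886) = 1  (2931 = 3×886 + 273, 886 = 3×273 + 67, 273 = 4×67 + 5, 67 = 13×5 + 2, 5 = 2×2 + 1, 2 = 2×1).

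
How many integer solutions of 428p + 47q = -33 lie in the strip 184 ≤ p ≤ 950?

gcd(428, 47) = 1  (428 = 9·47 + 5, 47 = 9·5 + 2, 5 = 2·2 + 1, 2 = 2·1).
Back-substituting, 428·(19) + 47·(-173) = 1.
Scale by -33: particular solution (-627, 5709); reduce p mod 47: (31, -283).
General solution: p = 31 + 47t, q = -283 - 428t for integer t.
184 ≤ 31 + 47t ≤ 950 gives t ∈ [4, 19], which is 16 values.

16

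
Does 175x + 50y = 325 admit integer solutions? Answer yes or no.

gcd(175, 50) = 25  (175 = 3·50 + 25, 50 = 2·25).
25 divides 325, so integer solutions exist.

yes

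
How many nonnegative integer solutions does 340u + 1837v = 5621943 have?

gcd(1837, 340):
  1837 = 5·340 + 137
  340 = 2·137 + 66
  137 = 2·66 + 5
  66 = 13·5 + 1
  5 = 5·1
so gcd(1837, 340) = 1.
Back-substitute for Bézout coefficients:
  1 = 66 - 13·5
  ... = 340·(362) + 1837·(-67)
Scale by 5621943: one solution is (2035143366, -376670181). Reduce u mod 1837: (872, 2899).
General: u = 872 + 1837t, v = 2899 - 340t.
u ≥ 0 ⇒ t ≥ 0; v ≥ 0 ⇒ t ≤ 8. So t ∈ [0, 8]: 9 solutions.

9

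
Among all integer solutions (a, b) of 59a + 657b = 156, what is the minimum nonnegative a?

gcd(657, 59) = 1.
1 divides 156, so solutions exist.
By Bézout, 59*(245) + 657*(-22) = 1.
Scale by 156/1 = 156: (a₀, b₀) = (38220, -3432).
General solution: a = 38220 + 657t, b = -3432 - 59t for integer t.
a ≥ 0: smallest is 38220 mod 657 = 114 (at t = -58), with b = -10.

114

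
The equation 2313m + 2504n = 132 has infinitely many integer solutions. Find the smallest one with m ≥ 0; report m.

gcd(2504, 2313) = 1  (2504 = 1×2313 + 191, 2313 = 12×191 + 21, 191 = 9×21 + 2, 21 = 10×2 + 1, 2 = 2×1).
1 divides 132, so solutions exist.
Back-substituting, 2313×(1193) + 2504×(-1102) = 1.
Scale by 132/1 = 132: (m₀, n₀) = (157476, -145464).
General solution: m = 157476 + 2504t, n = -145464 - 2313t for integer t.
m ≥ 0: smallest is 157476 mod 2504 = 2228 (at t = -62), with n = -2058.

2228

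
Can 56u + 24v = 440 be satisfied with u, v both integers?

gcd(56, 24) = 8  (56 = 2×24 + 8, 24 = 3×8).
8 divides 440, so integer solutions exist.

yes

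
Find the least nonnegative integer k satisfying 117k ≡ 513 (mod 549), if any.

56

gcd(549, 117):
  549 = 4·117 + 81
  117 = 1·81 + 36
  81 = 2·36 + 9
  36 = 4·9
so gcd(549, 117) = 9.
9 divides 513, so solutions exist.
Back-substitute for Bézout coefficients:
  9 = 81 - 2·36
  ... = 117·(-14) + 549·(3)
So 117·(-14) ≡ 9 (mod 549); multiply by 57: k ≡ -798 (mod 61).
Smallest nonnegative: k = -798 mod 61 = 56.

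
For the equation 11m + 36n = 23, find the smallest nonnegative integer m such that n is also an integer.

gcd(36, 11):
  36 = 3·11 + 3
  11 = 3·3 + 2
  3 = 1·2 + 1
  2 = 2·1
so gcd(36, 11) = 1.
1 divides 23, so solutions exist.
Back-substitute for Bézout coefficients:
  1 = 3 - 1·2
  ... = 11·(-13) + 36·(4)
Scale by 23/1 = 23: (m₀, n₀) = (-299, 92).
General solution: m = -299 + 36t, n = 92 - 11t for integer t.
m ≥ 0: smallest is -299 mod 36 = 25 (at t = 9), with n = -7.

25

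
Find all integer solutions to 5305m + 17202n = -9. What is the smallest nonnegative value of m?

gcd(17202, 5305) = 1.
1 divides -9, so solutions exist.
By Bézout, 5305*(-8327) + 17202*(2568) = 1.
Scale by -9/1 = -9: (m₀, n₀) = (74943, -23112).
General solution: m = 74943 + 17202t, n = -23112 - 5305t for integer t.
m ≥ 0: smallest is 74943 mod 17202 = 6135 (at t = -4), with n = -1892.

6135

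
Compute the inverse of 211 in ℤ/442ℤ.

243

gcd(442, 211) = 1.
By Bézout, 211*(-199) + 442*(95) = 1.
So 211*-199 ≡ 1 (mod 442), and -199 mod 442 = 243.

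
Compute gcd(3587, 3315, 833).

gcd(3587, 3315) = 17.
gcd(17, 833) = 17.

17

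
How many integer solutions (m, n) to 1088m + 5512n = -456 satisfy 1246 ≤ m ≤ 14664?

gcd(5512, 1088):
  5512 = 5·1088 + 72
  1088 = 15·72 + 8
  72 = 9·8
so gcd(5512, 1088) = 8.
Back-substitute for Bézout coefficients:
  8 = 1088 - 15·72
  ... = 1088·(76) + 5512·(-15)
Scale by -57: particular solution (-4332, 855); reduce m mod 689: (491, -97).
General solution: m = 491 + 689t, n = -97 - 136t for integer t.
1246 ≤ 491 + 689t ≤ 14664 gives t ∈ [2, 20], which is 19 values.

19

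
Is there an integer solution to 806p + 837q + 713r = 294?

gcd(837, 806) = 31  (837 = 1×806 + 31, 806 = 26×31).
gcd(31, 713) = 31.
31 does not divide 294 (remainder 15), so no integer solutions.

no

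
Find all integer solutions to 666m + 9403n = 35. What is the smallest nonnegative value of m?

946

gcd(9403, 666):
  9403 = 14*666 + 79
  666 = 8*79 + 34
  79 = 2*34 + 11
  34 = 3*11 + 1
  11 = 11*1
so gcd(9403, 666) = 1.
1 divides 35, so solutions exist.
Back-substitute for Bézout coefficients:
  1 = 34 - 3*11
  ... = 666*(833) + 9403*(-59)
Scale by 35/1 = 35: (m₀, n₀) = (29155, -2065).
General solution: m = 29155 + 9403t, n = -2065 - 666t for integer t.
m ≥ 0: smallest is 29155 mod 9403 = 946 (at t = -3), with n = -67.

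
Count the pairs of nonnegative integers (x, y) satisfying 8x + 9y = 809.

gcd(9, 8) = 1  (9 = 1*8 + 1, 8 = 8*1).
Back-substituting, 8*(-1) + 9*(1) = 1.
Scale by 809: one solution is (-809, 809). Reduce x mod 9: (1, 89).
General: x = 1 + 9t, y = 89 - 8t.
x ≥ 0 ⇒ t ≥ 0; y ≥ 0 ⇒ t ≤ 11. So t ∈ [0, 11]: 12 solutions.

12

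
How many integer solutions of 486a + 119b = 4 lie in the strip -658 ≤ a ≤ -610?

0

gcd(486, 119) = 1  (486 = 4×119 + 10, 119 = 11×10 + 9, 10 = 1×9 + 1, 9 = 9×1).
Back-substituting, 486×(12) + 119×(-49) = 1.
Scale by 4: particular solution (48, -196); reduce a mod 119: (48, -196).
General solution: a = 48 + 119t, b = -196 - 486t for integer t.
-658 ≤ 48 + 119t ≤ -610 gives t ∈ [-5, -6], which is 0 values.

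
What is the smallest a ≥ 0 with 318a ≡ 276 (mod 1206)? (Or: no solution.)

35

gcd(1206, 318) = 6  (1206 = 3·318 + 252, 318 = 1·252 + 66, 252 = 3·66 + 54, 66 = 1·54 + 12, 54 = 4·12 + 6, 12 = 2·6).
6 divides 276, so solutions exist.
Back-substituting, 318·(-91) + 1206·(24) = 6.
So 318·(-91) ≡ 6 (mod 1206); multiply by 46: a ≡ -4186 (mod 201).
Smallest nonnegative: a = -4186 mod 201 = 35.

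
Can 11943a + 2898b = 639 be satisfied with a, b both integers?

gcd(11943, 2898) = 9  (11943 = 4*2898 + 351, 2898 = 8*351 + 90, 351 = 3*90 + 81, 90 = 1*81 + 9, 81 = 9*9).
9 divides 639, so integer solutions exist.

yes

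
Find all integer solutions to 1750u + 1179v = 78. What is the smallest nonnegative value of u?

gcd(1750, 1179):
  1750 = 1*1179 + 571
  1179 = 2*571 + 37
  571 = 15*37 + 16
  37 = 2*16 + 5
  16 = 3*5 + 1
  5 = 5*1
so gcd(1750, 1179) = 1.
1 divides 78, so solutions exist.
Back-substitute for Bézout coefficients:
  1 = 16 - 3*5
  ... = 1750*(223) + 1179*(-331)
Scale by 78/1 = 78: (u₀, v₀) = (17394, -25818).
General solution: u = 17394 + 1179t, v = -25818 - 1750t for integer t.
u ≥ 0: smallest is 17394 mod 1179 = 888 (at t = -14), with v = -1318.

888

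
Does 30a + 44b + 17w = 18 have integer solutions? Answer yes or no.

gcd(44, 30):
  44 = 1·30 + 14
  30 = 2·14 + 2
  14 = 7·2
so gcd(44, 30) = 2.
gcd(2, 17) = 1.
1 divides 18, so integer solutions exist.

yes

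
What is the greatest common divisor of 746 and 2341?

gcd(2341, 746) = 1  (2341 = 3·746 + 103, 746 = 7·103 + 25, 103 = 4·25 + 3, 25 = 8·3 + 1, 3 = 3·1).

1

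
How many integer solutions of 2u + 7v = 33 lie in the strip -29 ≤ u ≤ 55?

13

gcd(7, 2) = 1  (7 = 3×2 + 1, 2 = 2×1).
Back-substituting, 2×(-3) + 7×(1) = 1.
Scale by 33: particular solution (-99, 33); reduce u mod 7: (6, 3).
General solution: u = 6 + 7t, v = 3 - 2t for integer t.
-29 ≤ 6 + 7t ≤ 55 gives t ∈ [-5, 7], which is 13 values.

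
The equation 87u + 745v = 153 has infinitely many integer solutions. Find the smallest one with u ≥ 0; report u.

gcd(745, 87):
  745 = 8·87 + 49
  87 = 1·49 + 38
  49 = 1·38 + 11
  38 = 3·11 + 5
  11 = 2·5 + 1
  5 = 5·1
so gcd(745, 87) = 1.
1 divides 153, so solutions exist.
Back-substitute for Bézout coefficients:
  1 = 11 - 2·5
  ... = 87·(-137) + 745·(16)
Scale by 153/1 = 153: (u₀, v₀) = (-20961, 2448).
General solution: u = -20961 + 745t, v = 2448 - 87t for integer t.
u ≥ 0: smallest is -20961 mod 745 = 644 (at t = 29), with v = -75.

644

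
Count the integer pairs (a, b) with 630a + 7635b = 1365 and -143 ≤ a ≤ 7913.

16

gcd(7635, 630) = 15  (7635 = 12·630 + 75, 630 = 8·75 + 30, 75 = 2·30 + 15, 30 = 2·15).
Back-substituting, 630·(-206) + 7635·(17) = 15.
Scale by 91: particular solution (-18746, 1547); reduce a mod 509: (87, -7).
General solution: a = 87 + 509t, b = -7 - 42t for integer t.
-143 ≤ 87 + 509t ≤ 7913 gives t ∈ [0, 15], which is 16 values.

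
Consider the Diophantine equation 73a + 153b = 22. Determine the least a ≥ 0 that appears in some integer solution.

103

gcd(153, 73):
  153 = 2·73 + 7
  73 = 10·7 + 3
  7 = 2·3 + 1
  3 = 3·1
so gcd(153, 73) = 1.
1 divides 22, so solutions exist.
Back-substitute for Bézout coefficients:
  1 = 7 - 2·3
  ... = 73·(-44) + 153·(21)
Scale by 22/1 = 22: (a₀, b₀) = (-968, 462).
General solution: a = -968 + 153t, b = 462 - 73t for integer t.
a ≥ 0: smallest is -968 mod 153 = 103 (at t = 7), with b = -49.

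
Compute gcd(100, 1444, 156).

gcd(1444, 100):
  1444 = 14·100 + 44
  100 = 2·44 + 12
  44 = 3·12 + 8
  12 = 1·8 + 4
  8 = 2·4
so gcd(1444, 100) = 4.
gcd(4, 156) = 4.

4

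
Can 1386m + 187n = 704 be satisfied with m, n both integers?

yes

gcd(1386, 187) = 11  (1386 = 7·187 + 77, 187 = 2·77 + 33, 77 = 2·33 + 11, 33 = 3·11).
11 divides 704, so integer solutions exist.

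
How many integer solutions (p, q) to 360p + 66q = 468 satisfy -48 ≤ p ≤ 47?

9

gcd(360, 66) = 6.
By Bézout, 360*(-2) + 66*(11) = 6.
Particular solution: (9, -42).
General solution: p = 9 + 11t, q = -42 - 60t for integer t.
-48 ≤ 9 + 11t ≤ 47 gives t ∈ [-5, 3], which is 9 values.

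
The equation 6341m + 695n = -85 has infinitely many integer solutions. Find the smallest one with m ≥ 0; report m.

395

gcd(6341, 695):
  6341 = 9×695 + 86
  695 = 8×86 + 7
  86 = 12×7 + 2
  7 = 3×2 + 1
  2 = 2×1
so gcd(6341, 695) = 1.
1 divides -85, so solutions exist.
Back-substitute for Bézout coefficients:
  1 = 7 - 3×2
  ... = 6341×(-299) + 695×(2728)
Scale by -85/1 = -85: (m₀, n₀) = (25415, -231880).
General solution: m = 25415 + 695t, n = -231880 - 6341t for integer t.
m ≥ 0: smallest is 25415 mod 695 = 395 (at t = -36), with n = -3604.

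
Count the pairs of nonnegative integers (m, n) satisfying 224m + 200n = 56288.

gcd(224, 200):
  224 = 1*200 + 24
  200 = 8*24 + 8
  24 = 3*8
so gcd(224, 200) = 8.
Back-substitute for Bézout coefficients:
  8 = 200 - 8*24
  ... = 224*(-8) + 200*(9)
Scale by 7036: one solution is (-56288, 63324). Reduce m mod 25: (12, 268).
General: m = 12 + 25t, n = 268 - 28t.
m ≥ 0 ⇒ t ≥ 0; n ≥ 0 ⇒ t ≤ 9. So t ∈ [0, 9]: 10 solutions.

10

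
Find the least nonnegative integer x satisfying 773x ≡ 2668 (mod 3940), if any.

gcd(3940, 773) = 1  (3940 = 5×773 + 75, 773 = 10×75 + 23, 75 = 3×23 + 6, 23 = 3×6 + 5, 6 = 1×5 + 1, 5 = 5×1).
1 divides 2668, so solutions exist.
Back-substituting, 773×(-683) + 3940×(134) = 1.
So 773×(-683) ≡ 1 (mod 3940); multiply by 2668: x ≡ -1822244 (mod 3940).
Smallest nonnegative: x = -1822244 mod 3940 = 1976.

1976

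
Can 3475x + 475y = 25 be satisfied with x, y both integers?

yes

gcd(3475, 475) = 25  (3475 = 7×475 + 150, 475 = 3×150 + 25, 150 = 6×25).
25 divides 25, so integer solutions exist.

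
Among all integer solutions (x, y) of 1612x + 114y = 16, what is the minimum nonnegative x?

gcd(1612, 114):
  1612 = 14*114 + 16
  114 = 7*16 + 2
  16 = 8*2
so gcd(1612, 114) = 2.
2 divides 16, so solutions exist.
Back-substitute for Bézout coefficients:
  2 = 114 - 7*16
  ... = 1612*(-7) + 114*(99)
Scale by 16/2 = 8: (x₀, y₀) = (-56, 792).
General solution: x = -56 + 57t, y = 792 - 806t for integer t.
x ≥ 0: smallest is -56 mod 57 = 1 (at t = 1), with y = -14.

1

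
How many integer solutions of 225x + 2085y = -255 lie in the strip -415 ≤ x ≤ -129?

gcd(2085, 225):
  2085 = 9×225 + 60
  225 = 3×60 + 45
  60 = 1×45 + 15
  45 = 3×15
so gcd(2085, 225) = 15.
Back-substitute for Bézout coefficients:
  15 = 60 - 1×45
  ... = 225×(-37) + 2085×(4)
Scale by -17: particular solution (629, -68); reduce x mod 139: (73, -8).
General solution: x = 73 + 139t, y = -8 - 15t for integer t.
-415 ≤ 73 + 139t ≤ -129 gives t ∈ [-3, -2], which is 2 values.

2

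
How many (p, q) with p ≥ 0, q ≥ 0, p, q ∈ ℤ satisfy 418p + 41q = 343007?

20

gcd(418, 41):
  418 = 10·41 + 8
  41 = 5·8 + 1
  8 = 8·1
so gcd(418, 41) = 1.
Back-substitute for Bézout coefficients:
  1 = 41 - 5·8
  ... = 418·(-5) + 41·(51)
Scale by 343007: one solution is (-1715035, 17493357). Reduce p mod 41: (36, 7999).
General: p = 36 + 41t, q = 7999 - 418t.
p ≥ 0 ⇒ t ≥ 0; q ≥ 0 ⇒ t ≤ 19. So t ∈ [0, 19]: 20 solutions.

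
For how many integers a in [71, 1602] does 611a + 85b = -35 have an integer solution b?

gcd(611, 85):
  611 = 7*85 + 16
  85 = 5*16 + 5
  16 = 3*5 + 1
  5 = 5*1
so gcd(611, 85) = 1.
Back-substitute for Bézout coefficients:
  1 = 16 - 3*5
  ... = 611*(16) + 85*(-115)
Scale by -35: particular solution (-560, 4025); reduce a mod 85: (35, -252).
General solution: a = 35 + 85t, b = -252 - 611t for integer t.
71 ≤ 35 + 85t ≤ 1602 gives t ∈ [1, 18], which is 18 values.

18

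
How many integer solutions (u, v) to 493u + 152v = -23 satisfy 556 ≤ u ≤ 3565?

gcd(493, 152) = 1  (493 = 3×152 + 37, 152 = 4×37 + 4, 37 = 9×4 + 1, 4 = 4×1).
Back-substituting, 493×(37) + 152×(-120) = 1.
Scale by -23: particular solution (-851, 2760); reduce u mod 152: (61, -198).
General solution: u = 61 + 152t, v = -198 - 493t for integer t.
556 ≤ 61 + 152t ≤ 3565 gives t ∈ [4, 23], which is 20 values.

20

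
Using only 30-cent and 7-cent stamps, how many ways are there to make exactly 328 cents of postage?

Need nonnegative integers with 30j + 7k = 328.
gcd(30, 7) = 1, and 30·(-3) + 7·(13) = 1.
So (j₀, k₀) = (-984, 4264); general j = -984 + 7t, k = 4264 - 30t.
j ≥ 0 ⇒ t ≥ 141; k ≥ 0 ⇒ t ≤ 142. That's 2 values of t.

2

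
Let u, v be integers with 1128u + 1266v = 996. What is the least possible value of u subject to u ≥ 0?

gcd(1266, 1128) = 6.
6 divides 996, so solutions exist.
By Bézout, 1128·(55) + 1266·(-49) = 6.
Scale by 996/6 = 166: (u₀, v₀) = (9130, -8134).
General solution: u = 9130 + 211t, v = -8134 - 188t for integer t.
u ≥ 0: smallest is 9130 mod 211 = 57 (at t = -43), with v = -50.

57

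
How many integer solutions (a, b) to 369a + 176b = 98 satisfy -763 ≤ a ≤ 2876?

21

gcd(369, 176) = 1.
By Bézout, 369*(-31) + 176*(65) = 1.
Particular solution: (130, -272).
General solution: a = 130 + 176t, b = -272 - 369t for integer t.
-763 ≤ 130 + 176t ≤ 2876 gives t ∈ [-5, 15], which is 21 values.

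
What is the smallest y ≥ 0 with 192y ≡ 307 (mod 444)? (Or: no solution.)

no solution

gcd(444, 192) = 12.
12 does not divide 307, so the congruence has no solution.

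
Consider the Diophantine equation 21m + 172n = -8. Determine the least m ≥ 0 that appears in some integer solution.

16

gcd(172, 21):
  172 = 8*21 + 4
  21 = 5*4 + 1
  4 = 4*1
so gcd(172, 21) = 1.
1 divides -8, so solutions exist.
Back-substitute for Bézout coefficients:
  1 = 21 - 5*4
  ... = 21*(41) + 172*(-5)
Scale by -8/1 = -8: (m₀, n₀) = (-328, 40).
General solution: m = -328 + 172t, n = 40 - 21t for integer t.
m ≥ 0: smallest is -328 mod 172 = 16 (at t = 2), with n = -2.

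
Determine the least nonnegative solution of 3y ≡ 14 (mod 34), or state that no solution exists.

gcd(34, 3):
  34 = 11×3 + 1
  3 = 3×1
so gcd(34, 3) = 1.
1 divides 14, so solutions exist.
Back-substitute for Bézout coefficients:
  1 = 34 - 11×3
  ... = 3×(-11) + 34×(1)
So 3×(-11) ≡ 1 (mod 34); multiply by 14: y ≡ -154 (mod 34).
Smallest nonnegative: y = -154 mod 34 = 16.

16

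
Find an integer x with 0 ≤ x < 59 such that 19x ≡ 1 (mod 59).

gcd(59, 19) = 1.
By Bézout, 19*(28) + 59*(-9) = 1.
So 19*28 ≡ 1 (mod 59), and 28 mod 59 = 28.

28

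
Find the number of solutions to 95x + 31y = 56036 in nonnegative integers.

19

gcd(95, 31) = 1  (95 = 3·31 + 2, 31 = 15·2 + 1, 2 = 2·1).
Back-substituting, 95·(-15) + 31·(46) = 1.
Scale by 56036: one solution is (-840540, 2577656). Reduce x mod 31: (25, 1731).
General: x = 25 + 31t, y = 1731 - 95t.
x ≥ 0 ⇒ t ≥ 0; y ≥ 0 ⇒ t ≤ 18. So t ∈ [0, 18]: 19 solutions.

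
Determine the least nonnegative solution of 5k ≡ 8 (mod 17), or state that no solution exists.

5

gcd(17, 5) = 1  (17 = 3·5 + 2, 5 = 2·2 + 1, 2 = 2·1).
1 divides 8, so solutions exist.
Back-substituting, 5·(7) + 17·(-2) = 1.
So 5·(7) ≡ 1 (mod 17); multiply by 8: k ≡ 56 (mod 17).
Smallest nonnegative: k = 56 mod 17 = 5.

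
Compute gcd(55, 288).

1

gcd(288, 55):
  288 = 5*55 + 13
  55 = 4*13 + 3
  13 = 4*3 + 1
  3 = 3*1
so gcd(288, 55) = 1.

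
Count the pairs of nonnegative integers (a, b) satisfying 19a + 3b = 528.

gcd(19, 3) = 1.
By Bézout, 19·(1) + 3·(-6) = 1.
One solution: (0, 176).
General: a = 0 + 3t, b = 176 - 19t.
a ≥ 0 ⇒ t ≥ 0; b ≥ 0 ⇒ t ≤ 9. So t ∈ [0, 9]: 10 solutions.

10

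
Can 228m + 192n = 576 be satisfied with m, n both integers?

yes

gcd(228, 192) = 12  (228 = 1·192 + 36, 192 = 5·36 + 12, 36 = 3·12).
12 divides 576, so integer solutions exist.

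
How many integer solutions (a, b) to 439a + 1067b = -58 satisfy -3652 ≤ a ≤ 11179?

gcd(1067, 439) = 1  (1067 = 2×439 + 189, 439 = 2×189 + 61, 189 = 3×61 + 6, 61 = 10×6 + 1, 6 = 6×1).
Back-substituting, 439×(175) + 1067×(-72) = 1.
Scale by -58: particular solution (-10150, 4176); reduce a mod 1067: (520, -214).
General solution: a = 520 + 1067t, b = -214 - 439t for integer t.
-3652 ≤ 520 + 1067t ≤ 11179 gives t ∈ [-3, 9], which is 13 values.

13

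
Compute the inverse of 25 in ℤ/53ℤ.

gcd(53, 25):
  53 = 2×25 + 3
  25 = 8×3 + 1
  3 = 3×1
so gcd(53, 25) = 1.
Back-substitute for Bézout coefficients:
  1 = 25 - 8×3
  ... = 25×(17) + 53×(-8)
So 25×17 ≡ 1 (mod 53), and 17 mod 53 = 17.

17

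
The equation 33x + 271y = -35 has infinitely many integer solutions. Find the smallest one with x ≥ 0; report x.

gcd(271, 33) = 1.
1 divides -35, so solutions exist.
By Bézout, 33·(115) + 271·(-14) = 1.
Scale by -35/1 = -35: (x₀, y₀) = (-4025, 490).
General solution: x = -4025 + 271t, y = 490 - 33t for integer t.
x ≥ 0: smallest is -4025 mod 271 = 40 (at t = 15), with y = -5.

40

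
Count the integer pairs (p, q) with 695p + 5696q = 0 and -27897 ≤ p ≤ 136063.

28

gcd(5696, 695) = 1.
By Bézout, 695*(-377) + 5696*(46) = 1.
Particular solution: (0, 0).
General solution: p = 0 + 5696t, q = 0 - 695t for integer t.
-27897 ≤ 0 + 5696t ≤ 136063 gives t ∈ [-4, 23], which is 28 values.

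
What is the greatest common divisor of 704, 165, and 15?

1

gcd(704, 165):
  704 = 4·165 + 44
  165 = 3·44 + 33
  44 = 1·33 + 11
  33 = 3·11
so gcd(704, 165) = 11.
gcd(11, 15) = 1.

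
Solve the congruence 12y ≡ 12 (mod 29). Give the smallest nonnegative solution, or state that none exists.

1

gcd(29, 12):
  29 = 2*12 + 5
  12 = 2*5 + 2
  5 = 2*2 + 1
  2 = 2*1
so gcd(29, 12) = 1.
1 divides 12, so solutions exist.
Back-substitute for Bézout coefficients:
  1 = 5 - 2*2
  ... = 12*(-12) + 29*(5)
So 12*(-12) ≡ 1 (mod 29); multiply by 12: y ≡ -144 (mod 29).
Smallest nonnegative: y = -144 mod 29 = 1.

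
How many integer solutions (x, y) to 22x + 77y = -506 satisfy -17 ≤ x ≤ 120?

gcd(77, 22):
  77 = 3·22 + 11
  22 = 2·11
so gcd(77, 22) = 11.
Back-substitute for Bézout coefficients:
  11 = 77 - 3·22
  ... = 22·(-3) + 77·(1)
Scale by -46: particular solution (138, -46); reduce x mod 7: (5, -8).
General solution: x = 5 + 7t, y = -8 - 2t for integer t.
-17 ≤ 5 + 7t ≤ 120 gives t ∈ [-3, 16], which is 20 values.

20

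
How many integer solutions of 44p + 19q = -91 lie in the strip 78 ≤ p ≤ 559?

gcd(44, 19) = 1  (44 = 2×19 + 6, 19 = 3×6 + 1, 6 = 6×1).
Back-substituting, 44×(-3) + 19×(7) = 1.
Scale by -91: particular solution (273, -637); reduce p mod 19: (7, -21).
General solution: p = 7 + 19t, q = -21 - 44t for integer t.
78 ≤ 7 + 19t ≤ 559 gives t ∈ [4, 29], which is 26 values.

26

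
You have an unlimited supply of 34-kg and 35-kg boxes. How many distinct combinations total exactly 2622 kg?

Need nonnegative integers with 34j + 35k = 2622.
gcd(34, 35) = 1, and 34·(-1) + 35·(1) = 1.
So (j₀, k₀) = (-2622, 2622); general j = -2622 + 35t, k = 2622 - 34t.
j ≥ 0 ⇒ t ≥ 75; k ≥ 0 ⇒ t ≤ 77. That's 3 values of t.

3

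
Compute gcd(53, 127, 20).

gcd(127, 53) = 1  (127 = 2*53 + 21, 53 = 2*21 + 11, 21 = 1*11 + 10, 11 = 1*10 + 1, 10 = 10*1).
gcd(1, 20) = 1.

1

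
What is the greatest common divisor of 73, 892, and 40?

1

gcd(892, 73):
  892 = 12×73 + 16
  73 = 4×16 + 9
  16 = 1×9 + 7
  9 = 1×7 + 2
  7 = 3×2 + 1
  2 = 2×1
so gcd(892, 73) = 1.
gcd(1, 40) = 1.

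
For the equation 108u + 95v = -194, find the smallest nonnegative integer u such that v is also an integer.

gcd(108, 95):
  108 = 1·95 + 13
  95 = 7·13 + 4
  13 = 3·4 + 1
  4 = 4·1
so gcd(108, 95) = 1.
1 divides -194, so solutions exist.
Back-substitute for Bézout coefficients:
  1 = 13 - 3·4
  ... = 108·(22) + 95·(-25)
Scale by -194/1 = -194: (u₀, v₀) = (-4268, 4850).
General solution: u = -4268 + 95t, v = 4850 - 108t for integer t.
u ≥ 0: smallest is -4268 mod 95 = 7 (at t = 45), with v = -10.

7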